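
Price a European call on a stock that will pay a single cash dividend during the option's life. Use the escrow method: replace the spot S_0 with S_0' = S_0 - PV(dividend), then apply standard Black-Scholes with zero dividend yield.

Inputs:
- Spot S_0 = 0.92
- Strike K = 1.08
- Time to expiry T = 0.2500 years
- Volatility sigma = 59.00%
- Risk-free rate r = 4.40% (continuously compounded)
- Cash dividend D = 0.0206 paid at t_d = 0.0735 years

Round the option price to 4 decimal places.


Answer: Price = 0.0499

Derivation:
PV(D) = D * exp(-r * t_d) = 0.0206 * 0.99677122 = 0.02053349
S_0' = S_0 - PV(D) = 0.9200 - 0.02053349 = 0.89946651
d1 = (ln(S_0'/K) + (r + sigma^2/2)*T) / (sigma*sqrt(T)) = -0.43526100
d2 = d1 - sigma*sqrt(T) = -0.73026100
exp(-rT) = 0.98906028
N(d1) = 0.33168649; N(d2) = 0.23261533
C = S_0' * N(d1) - K * exp(-rT) * N(d2) = 0.89946651 * 0.33168649 - 1.0800 * 0.98906028 * 0.23261533 = 0.0499


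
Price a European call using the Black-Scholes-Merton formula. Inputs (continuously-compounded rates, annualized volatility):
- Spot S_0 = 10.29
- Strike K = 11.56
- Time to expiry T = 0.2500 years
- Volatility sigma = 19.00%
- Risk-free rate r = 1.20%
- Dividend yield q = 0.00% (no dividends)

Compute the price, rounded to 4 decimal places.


Answer: Price = 0.0588

Derivation:
d1 = (ln(S/K) + (r - q + 0.5*sigma^2) * T) / (sigma * sqrt(T)) = -1.14595593
d2 = d1 - sigma * sqrt(T) = -1.24095593
exp(-rT) = 0.99700450; exp(-qT) = 1.00000000
C = S_0 * exp(-qT) * N(d1) - K * exp(-rT) * N(d2)
N(d1) = 0.12590669; N(d2) = 0.10731101
C = 10.2900 * 1.00000000 * 0.12590669 - 11.5600 * 0.99700450 * 0.10731101 = 0.0588


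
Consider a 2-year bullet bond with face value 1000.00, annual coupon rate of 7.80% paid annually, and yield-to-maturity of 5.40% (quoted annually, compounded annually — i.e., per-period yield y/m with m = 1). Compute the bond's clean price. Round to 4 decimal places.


Coupon per period c = face * coupon_rate / m = 78.000000
Periods per year m = 1; per-period yield y/m = 0.054000
Number of cashflows N = 2
Cashflows (t years, CF_t, discount factor 1/(1+y/m)^(m*t), PV):
  t = 1.0000: CF_t = 78.000000, DF = 0.948767, PV = 74.003795
  t = 2.0000: CF_t = 1078.000000, DF = 0.900158, PV = 970.370397
Price P = sum_t PV_t = 1044.374192

Answer: Price = 1044.3742


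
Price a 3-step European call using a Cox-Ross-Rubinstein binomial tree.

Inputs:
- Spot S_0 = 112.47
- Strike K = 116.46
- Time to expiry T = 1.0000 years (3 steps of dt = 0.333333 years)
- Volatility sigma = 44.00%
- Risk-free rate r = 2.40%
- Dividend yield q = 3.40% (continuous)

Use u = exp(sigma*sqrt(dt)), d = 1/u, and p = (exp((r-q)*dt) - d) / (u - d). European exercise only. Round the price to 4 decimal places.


dt = T/N = 0.333333
u = exp(sigma*sqrt(dt)) = 1.289216; d = 1/u = 0.775665
p = (exp((r-q)*dt) - d) / (u - d) = 0.430351
Discount per step: exp(-r*dt) = 0.992032
Stock lattice S(k, i) with i counting down-moves:
  k=0: S(0,0) = 112.4700
  k=1: S(1,0) = 144.9981; S(1,1) = 87.2391
  k=2: S(2,0) = 186.9338; S(2,1) = 112.4700; S(2,2) = 67.6683
  k=3: S(3,0) = 240.9981; S(3,1) = 144.9981; S(3,2) = 87.2391; S(3,3) = 52.4880
Terminal payoffs V(N, i) = max(S_T - K, 0):
  V(3,0) = 124.538058; V(3,1) = 28.538100; V(3,2) = 0.000000; V(3,3) = 0.000000
Backward induction: V(k, i) = exp(-r*dt) * [p * V(k+1, i) + (1-p) * V(k+1, i+1)].
  V(2,0) = exp(-r*dt) * [p*124.538058 + (1-p)*28.538100] = 69.295180
  V(2,1) = exp(-r*dt) * [p*28.538100 + (1-p)*0.000000] = 12.183537
  V(2,2) = exp(-r*dt) * [p*0.000000 + (1-p)*0.000000] = 0.000000
  V(1,0) = exp(-r*dt) * [p*69.295180 + (1-p)*12.183537] = 36.468662
  V(1,1) = exp(-r*dt) * [p*12.183537 + (1-p)*0.000000] = 5.201417
  V(0,0) = exp(-r*dt) * [p*36.468662 + (1-p)*5.201417] = 18.508640

Answer: Price = V(0,0) = 18.5086


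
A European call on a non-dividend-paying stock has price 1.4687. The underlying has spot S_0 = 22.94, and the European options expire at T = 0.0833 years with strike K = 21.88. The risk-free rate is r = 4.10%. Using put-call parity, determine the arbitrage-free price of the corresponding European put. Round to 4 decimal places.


Put-call parity: C - P = S_0 * exp(-qT) - K * exp(-rT).
S_0 * exp(-qT) = 22.9400 * 1.00000000 = 22.94000000
K * exp(-rT) = 21.8800 * 0.99659053 = 21.80540070
P = C - S*exp(-qT) + K*exp(-rT)
P = 1.4687 - 22.94000000 + 21.80540070 = 0.3341

Answer: Put price = 0.3341


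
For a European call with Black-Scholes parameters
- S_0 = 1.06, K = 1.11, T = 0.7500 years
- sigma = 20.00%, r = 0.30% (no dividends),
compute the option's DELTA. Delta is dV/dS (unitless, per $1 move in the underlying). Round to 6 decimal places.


Answer: Delta = 0.433876

Derivation:
d1 = -0.1665142101; d2 = -0.3397192908
phi(d1) = 0.3934497087; exp(-qT) = 1.0000000000; exp(-rT) = 0.9977525294
N(d1) = 0.4338761506
Delta = exp(-qT) * N(d1) = 1.0000000000 * 0.4338761506 = 0.433876


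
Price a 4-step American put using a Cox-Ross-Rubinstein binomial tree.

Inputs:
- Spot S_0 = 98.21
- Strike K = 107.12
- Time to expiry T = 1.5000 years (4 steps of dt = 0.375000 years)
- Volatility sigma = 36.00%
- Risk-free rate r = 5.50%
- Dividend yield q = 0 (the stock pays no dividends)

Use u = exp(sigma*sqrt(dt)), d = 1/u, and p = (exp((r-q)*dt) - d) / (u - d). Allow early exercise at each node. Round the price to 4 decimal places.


dt = T/N = 0.375000
u = exp(sigma*sqrt(dt)) = 1.246643; d = 1/u = 0.802154
p = (exp((r-q)*dt) - d) / (u - d) = 0.491992
Discount per step: exp(-r*dt) = 0.979586
Stock lattice S(k, i) with i counting down-moves:
  k=0: S(0,0) = 98.2100
  k=1: S(1,0) = 122.4328; S(1,1) = 78.7796
  k=2: S(2,0) = 152.6299; S(2,1) = 98.2100; S(2,2) = 63.1934
  k=3: S(3,0) = 190.2750; S(3,1) = 122.4328; S(3,2) = 78.7796; S(3,3) = 50.6909
  k=4: S(4,0) = 237.2049; S(4,1) = 152.6299; S(4,2) = 98.2100; S(4,3) = 63.1934; S(4,4) = 40.6619
Terminal payoffs V(N, i) = max(K - S_T, 0):
  V(4,0) = 0.000000; V(4,1) = 0.000000; V(4,2) = 8.910000; V(4,3) = 43.926598; V(4,4) = 66.458092
Backward induction: V(k, i) = exp(-r*dt) * [p * V(k+1, i) + (1-p) * V(k+1, i+1)]; then take max(V_cont, immediate exercise) for American.
  V(3,0) = exp(-r*dt) * [p*0.000000 + (1-p)*0.000000] = 0.000000; exercise = 0.000000; V(3,0) = max -> 0.000000
  V(3,1) = exp(-r*dt) * [p*0.000000 + (1-p)*8.910000] = 4.433950; exercise = 0.000000; V(3,1) = max -> 4.433950
  V(3,2) = exp(-r*dt) * [p*8.910000 + (1-p)*43.926598] = 26.153687; exercise = 28.340409; V(3,2) = max -> 28.340409
  V(3,3) = exp(-r*dt) * [p*43.926598 + (1-p)*66.458092] = 54.242408; exercise = 56.429130; V(3,3) = max -> 56.429130
  V(2,0) = exp(-r*dt) * [p*0.000000 + (1-p)*4.433950] = 2.206500; exercise = 0.000000; V(2,0) = max -> 2.206500
  V(2,1) = exp(-r*dt) * [p*4.433950 + (1-p)*28.340409] = 16.240188; exercise = 8.910000; V(2,1) = max -> 16.240188
  V(2,2) = exp(-r*dt) * [p*28.340409 + (1-p)*56.429130] = 41.739877; exercise = 43.926598; V(2,2) = max -> 43.926598
  V(1,0) = exp(-r*dt) * [p*2.206500 + (1-p)*16.240188] = 9.145147; exercise = 0.000000; V(1,0) = max -> 9.145147
  V(1,1) = exp(-r*dt) * [p*16.240188 + (1-p)*43.926598] = 29.686462; exercise = 28.340409; V(1,1) = max -> 29.686462
  V(0,0) = exp(-r*dt) * [p*9.145147 + (1-p)*29.686462] = 19.180589; exercise = 8.910000; V(0,0) = max -> 19.180589

Answer: Price = V(0,0) = 19.1806


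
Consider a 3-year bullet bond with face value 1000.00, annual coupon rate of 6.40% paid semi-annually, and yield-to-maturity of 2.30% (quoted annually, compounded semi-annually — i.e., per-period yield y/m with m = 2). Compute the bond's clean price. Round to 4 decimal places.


Answer: Price = 1118.1972

Derivation:
Coupon per period c = face * coupon_rate / m = 32.000000
Periods per year m = 2; per-period yield y/m = 0.011500
Number of cashflows N = 6
Cashflows (t years, CF_t, discount factor 1/(1+y/m)^(m*t), PV):
  t = 0.5000: CF_t = 32.000000, DF = 0.988631, PV = 31.636184
  t = 1.0000: CF_t = 32.000000, DF = 0.977391, PV = 31.276504
  t = 1.5000: CF_t = 32.000000, DF = 0.966279, PV = 30.920914
  t = 2.0000: CF_t = 32.000000, DF = 0.955293, PV = 30.569366
  t = 2.5000: CF_t = 32.000000, DF = 0.944432, PV = 30.221815
  t = 3.0000: CF_t = 1032.000000, DF = 0.933694, PV = 963.572451
Price P = sum_t PV_t = 1118.197233


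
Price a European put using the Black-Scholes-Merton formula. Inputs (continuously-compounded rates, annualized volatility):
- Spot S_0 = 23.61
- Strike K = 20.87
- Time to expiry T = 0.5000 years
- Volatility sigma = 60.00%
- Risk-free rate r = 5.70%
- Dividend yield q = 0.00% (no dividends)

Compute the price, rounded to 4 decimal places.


Answer: Price = 2.2534

Derivation:
d1 = (ln(S/K) + (r - q + 0.5*sigma^2) * T) / (sigma * sqrt(T)) = 0.57006390
d2 = d1 - sigma * sqrt(T) = 0.14579983
exp(-rT) = 0.97190229; exp(-qT) = 1.00000000
P = K * exp(-rT) * N(-d2) - S_0 * exp(-qT) * N(-d1)
N(-d1) = 0.28431718; N(-d2) = 0.44203970
P = 20.8700 * 0.97190229 * 0.44203970 - 23.6100 * 1.00000000 * 0.28431718 = 2.2534


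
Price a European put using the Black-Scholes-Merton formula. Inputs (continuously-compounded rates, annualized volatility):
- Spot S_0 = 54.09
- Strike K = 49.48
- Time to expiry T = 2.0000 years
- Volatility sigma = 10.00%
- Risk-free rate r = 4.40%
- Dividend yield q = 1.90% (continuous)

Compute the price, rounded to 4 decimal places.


d1 = (ln(S/K) + (r - q + 0.5*sigma^2) * T) / (sigma * sqrt(T)) = 1.05416029
d2 = d1 - sigma * sqrt(T) = 0.91273894
exp(-rT) = 0.91576088; exp(-qT) = 0.96271294
P = K * exp(-rT) * N(-d2) - S_0 * exp(-qT) * N(-d1)
N(-d1) = 0.14590477; N(-d2) = 0.18068993
P = 49.4800 * 0.91576088 * 0.18068993 - 54.0900 * 0.96271294 * 0.14590477 = 0.5897

Answer: Price = 0.5897


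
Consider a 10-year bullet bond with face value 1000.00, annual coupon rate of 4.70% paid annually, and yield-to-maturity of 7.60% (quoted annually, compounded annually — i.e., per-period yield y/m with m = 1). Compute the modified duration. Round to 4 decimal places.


Coupon per period c = face * coupon_rate / m = 47.000000
Periods per year m = 1; per-period yield y/m = 0.076000
Number of cashflows N = 10
Cashflows (t years, CF_t, discount factor 1/(1+y/m)^(m*t), PV):
  t = 1.0000: CF_t = 47.000000, DF = 0.929368, PV = 43.680297
  t = 2.0000: CF_t = 47.000000, DF = 0.863725, PV = 40.595072
  t = 3.0000: CF_t = 47.000000, DF = 0.802718, PV = 37.727762
  t = 4.0000: CF_t = 47.000000, DF = 0.746021, PV = 35.062976
  t = 5.0000: CF_t = 47.000000, DF = 0.693328, PV = 32.586409
  t = 6.0000: CF_t = 47.000000, DF = 0.644357, PV = 30.284767
  t = 7.0000: CF_t = 47.000000, DF = 0.598845, PV = 28.145694
  t = 8.0000: CF_t = 47.000000, DF = 0.556547, PV = 26.157708
  t = 9.0000: CF_t = 47.000000, DF = 0.517237, PV = 24.310138
  t = 10.0000: CF_t = 1047.000000, DF = 0.480704, PV = 503.296567
Price P = sum_t PV_t = 801.847389
First compute Macaulay numerator sum_t t * PV_t:
  t * PV_t at t = 1.0000: 43.680297
  t * PV_t at t = 2.0000: 81.190144
  t * PV_t at t = 3.0000: 113.183286
  t * PV_t at t = 4.0000: 140.251903
  t * PV_t at t = 5.0000: 162.932044
  t * PV_t at t = 6.0000: 181.708599
  t * PV_t at t = 7.0000: 197.019857
  t * PV_t at t = 8.0000: 209.261664
  t * PV_t at t = 9.0000: 218.791238
  t * PV_t at t = 10.0000: 5032.965674
Macaulay duration D = 6380.984706 / 801.847389 = 7.957854
Modified duration = D / (1 + y/m) = 7.957854 / (1 + 0.076000) = 7.395775

Answer: Modified duration = 7.3958


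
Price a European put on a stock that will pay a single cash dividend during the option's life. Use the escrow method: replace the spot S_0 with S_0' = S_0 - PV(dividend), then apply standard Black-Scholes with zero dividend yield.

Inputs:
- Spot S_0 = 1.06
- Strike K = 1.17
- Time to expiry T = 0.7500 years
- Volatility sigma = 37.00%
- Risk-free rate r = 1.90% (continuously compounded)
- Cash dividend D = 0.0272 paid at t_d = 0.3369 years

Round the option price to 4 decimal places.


Answer: Price = 0.2075

Derivation:
PV(D) = D * exp(-r * t_d) = 0.0272 * 0.99361934 = 0.02702645
S_0' = S_0 - PV(D) = 1.0600 - 0.02702645 = 1.03297355
d1 = (ln(S_0'/K) + (r + sigma^2/2)*T) / (sigma*sqrt(T)) = -0.18404884
d2 = d1 - sigma*sqrt(T) = -0.50447824
exp(-rT) = 0.98585105
N(-d1) = 0.57301243; N(-d2) = 0.69303733
P = K * exp(-rT) * N(-d2) - S_0' * N(-d1) = 1.1700 * 0.98585105 * 0.69303733 - 1.03297355 * 0.57301243 = 0.2075


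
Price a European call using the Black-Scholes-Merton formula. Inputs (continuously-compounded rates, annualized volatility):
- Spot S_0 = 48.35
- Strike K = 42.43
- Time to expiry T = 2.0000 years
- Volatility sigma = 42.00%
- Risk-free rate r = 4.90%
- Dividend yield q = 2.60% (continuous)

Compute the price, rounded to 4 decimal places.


Answer: Price = 13.9849

Derivation:
d1 = (ln(S/K) + (r - q + 0.5*sigma^2) * T) / (sigma * sqrt(T)) = 0.59432420
d2 = d1 - sigma * sqrt(T) = 0.00035450
exp(-rT) = 0.90664890; exp(-qT) = 0.94932887
C = S_0 * exp(-qT) * N(d1) - K * exp(-rT) * N(d2)
N(d1) = 0.72385235; N(d2) = 0.50014143
C = 48.3500 * 0.94932887 * 0.72385235 - 42.4300 * 0.90664890 * 0.50014143 = 13.9849


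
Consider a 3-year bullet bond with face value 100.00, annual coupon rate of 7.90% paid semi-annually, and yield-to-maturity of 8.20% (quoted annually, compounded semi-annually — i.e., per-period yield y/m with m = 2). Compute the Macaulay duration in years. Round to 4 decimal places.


Coupon per period c = face * coupon_rate / m = 3.950000
Periods per year m = 2; per-period yield y/m = 0.041000
Number of cashflows N = 6
Cashflows (t years, CF_t, discount factor 1/(1+y/m)^(m*t), PV):
  t = 0.5000: CF_t = 3.950000, DF = 0.960615, PV = 3.794428
  t = 1.0000: CF_t = 3.950000, DF = 0.922781, PV = 3.644984
  t = 1.5000: CF_t = 3.950000, DF = 0.886437, PV = 3.501426
  t = 2.0000: CF_t = 3.950000, DF = 0.851524, PV = 3.363521
  t = 2.5000: CF_t = 3.950000, DF = 0.817987, PV = 3.231048
  t = 3.0000: CF_t = 103.950000, DF = 0.785770, PV = 81.680825
Price P = sum_t PV_t = 99.216233
Macaulay numerator sum_t t * PV_t:
  t * PV_t at t = 0.5000: 1.897214
  t * PV_t at t = 1.0000: 3.644984
  t * PV_t at t = 1.5000: 5.252138
  t * PV_t at t = 2.0000: 6.727043
  t * PV_t at t = 2.5000: 8.077621
  t * PV_t at t = 3.0000: 245.042476
Macaulay duration D = (sum_t t * PV_t) / P = 270.641476 / 99.216233 = 2.727794

Answer: Macaulay duration = 2.7278 years


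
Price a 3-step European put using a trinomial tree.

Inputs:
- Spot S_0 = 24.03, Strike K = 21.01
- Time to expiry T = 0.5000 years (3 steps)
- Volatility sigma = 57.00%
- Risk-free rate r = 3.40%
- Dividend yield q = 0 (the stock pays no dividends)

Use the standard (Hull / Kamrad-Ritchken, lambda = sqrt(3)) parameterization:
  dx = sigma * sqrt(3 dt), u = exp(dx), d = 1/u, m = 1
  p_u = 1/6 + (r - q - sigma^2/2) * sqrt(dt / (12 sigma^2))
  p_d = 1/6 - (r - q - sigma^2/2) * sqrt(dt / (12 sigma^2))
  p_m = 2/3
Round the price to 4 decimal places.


dt = T/N = 0.166667; dx = sigma*sqrt(3*dt) = 0.403051
u = exp(dx) = 1.496383; d = 1/u = 0.668278
p_u = 0.140109, p_m = 0.666667, p_d = 0.193225
Discount per step: exp(-r*dt) = 0.994349
Stock lattice S(k, j) with j the centered position index:
  k=0: S(0,+0) = 24.0300
  k=1: S(1,-1) = 16.0587; S(1,+0) = 24.0300; S(1,+1) = 35.9581
  k=2: S(2,-2) = 10.7317; S(2,-1) = 16.0587; S(2,+0) = 24.0300; S(2,+1) = 35.9581; S(2,+2) = 53.8071
  k=3: S(3,-3) = 7.1718; S(3,-2) = 10.7317; S(3,-1) = 16.0587; S(3,+0) = 24.0300; S(3,+1) = 35.9581; S(3,+2) = 53.8071; S(3,+3) = 80.5160
Terminal payoffs V(N, j) = max(K - S_T, 0):
  V(3,-3) = 13.838245; V(3,-2) = 10.278307; V(3,-1) = 4.951277; V(3,+0) = 0.000000; V(3,+1) = 0.000000; V(3,+2) = 0.000000; V(3,+3) = 0.000000
Backward induction: V(k, j) = exp(-r*dt) * [p_u * V(k+1, j+1) + p_m * V(k+1, j) + p_d * V(k+1, j-1)]
  V(2,-2) = exp(-r*dt) * [p_u*4.951277 + p_m*10.278307 + p_d*13.838245] = 10.162062
  V(2,-1) = exp(-r*dt) * [p_u*0.000000 + p_m*4.951277 + p_d*10.278307] = 5.256998
  V(2,+0) = exp(-r*dt) * [p_u*0.000000 + p_m*0.000000 + p_d*4.951277] = 0.951302
  V(2,+1) = exp(-r*dt) * [p_u*0.000000 + p_m*0.000000 + p_d*0.000000] = 0.000000
  V(2,+2) = exp(-r*dt) * [p_u*0.000000 + p_m*0.000000 + p_d*0.000000] = 0.000000
  V(1,-1) = exp(-r*dt) * [p_u*0.951302 + p_m*5.256998 + p_d*10.162062] = 5.569859
  V(1,+0) = exp(-r*dt) * [p_u*0.000000 + p_m*0.951302 + p_d*5.256998] = 1.640659
  V(1,+1) = exp(-r*dt) * [p_u*0.000000 + p_m*0.000000 + p_d*0.951302] = 0.182776
  V(0,+0) = exp(-r*dt) * [p_u*0.182776 + p_m*1.640659 + p_d*5.569859] = 2.183208

Answer: Price = V(0,0) = 2.1832


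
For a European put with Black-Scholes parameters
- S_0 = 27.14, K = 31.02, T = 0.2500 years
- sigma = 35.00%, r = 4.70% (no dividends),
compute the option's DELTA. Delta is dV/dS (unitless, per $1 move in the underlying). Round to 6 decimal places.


d1 = -0.6089200191; d2 = -0.7839200191
phi(d1) = 0.3314327592; exp(-qT) = 1.0000000000; exp(-rT) = 0.9883187617
N(-d1) = 0.7287112729
Delta = -exp(-qT) * N(-d1) = -1.0000000000 * 0.7287112729 = -0.728711

Answer: Delta = -0.728711


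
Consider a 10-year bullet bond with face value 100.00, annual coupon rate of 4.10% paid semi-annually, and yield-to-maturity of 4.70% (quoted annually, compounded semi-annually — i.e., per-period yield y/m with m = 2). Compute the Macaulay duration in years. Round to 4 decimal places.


Answer: Macaulay duration = 8.2527 years

Derivation:
Coupon per period c = face * coupon_rate / m = 2.050000
Periods per year m = 2; per-period yield y/m = 0.023500
Number of cashflows N = 20
Cashflows (t years, CF_t, discount factor 1/(1+y/m)^(m*t), PV):
  t = 0.5000: CF_t = 2.050000, DF = 0.977040, PV = 2.002931
  t = 1.0000: CF_t = 2.050000, DF = 0.954606, PV = 1.956943
  t = 1.5000: CF_t = 2.050000, DF = 0.932688, PV = 1.912011
  t = 2.0000: CF_t = 2.050000, DF = 0.911273, PV = 1.868110
  t = 2.5000: CF_t = 2.050000, DF = 0.890350, PV = 1.825218
  t = 3.0000: CF_t = 2.050000, DF = 0.869907, PV = 1.783310
  t = 3.5000: CF_t = 2.050000, DF = 0.849934, PV = 1.742364
  t = 4.0000: CF_t = 2.050000, DF = 0.830419, PV = 1.702359
  t = 4.5000: CF_t = 2.050000, DF = 0.811352, PV = 1.663272
  t = 5.0000: CF_t = 2.050000, DF = 0.792723, PV = 1.625082
  t = 5.5000: CF_t = 2.050000, DF = 0.774522, PV = 1.587770
  t = 6.0000: CF_t = 2.050000, DF = 0.756739, PV = 1.551314
  t = 6.5000: CF_t = 2.050000, DF = 0.739363, PV = 1.515695
  t = 7.0000: CF_t = 2.050000, DF = 0.722387, PV = 1.480894
  t = 7.5000: CF_t = 2.050000, DF = 0.705801, PV = 1.446892
  t = 8.0000: CF_t = 2.050000, DF = 0.689596, PV = 1.413671
  t = 8.5000: CF_t = 2.050000, DF = 0.673762, PV = 1.381212
  t = 9.0000: CF_t = 2.050000, DF = 0.658292, PV = 1.349499
  t = 9.5000: CF_t = 2.050000, DF = 0.643178, PV = 1.318514
  t = 10.0000: CF_t = 102.050000, DF = 0.628410, PV = 64.129236
Price P = sum_t PV_t = 95.256297
Macaulay numerator sum_t t * PV_t:
  t * PV_t at t = 0.5000: 1.001466
  t * PV_t at t = 1.0000: 1.956943
  t * PV_t at t = 1.5000: 2.868016
  t * PV_t at t = 2.0000: 3.736220
  t * PV_t at t = 2.5000: 4.563044
  t * PV_t at t = 3.0000: 5.349929
  t * PV_t at t = 3.5000: 6.098275
  t * PV_t at t = 4.0000: 6.809435
  t * PV_t at t = 4.5000: 7.484723
  t * PV_t at t = 5.0000: 8.125412
  t * PV_t at t = 5.5000: 8.732734
  t * PV_t at t = 6.0000: 9.307884
  t * PV_t at t = 6.5000: 9.852018
  t * PV_t at t = 7.0000: 10.366259
  t * PV_t at t = 7.5000: 10.851691
  t * PV_t at t = 8.0000: 11.309367
  t * PV_t at t = 8.5000: 11.740305
  t * PV_t at t = 9.0000: 12.145492
  t * PV_t at t = 9.5000: 12.525884
  t * PV_t at t = 10.0000: 641.292365
Macaulay duration D = (sum_t t * PV_t) / P = 786.117461 / 95.256297 = 8.252656


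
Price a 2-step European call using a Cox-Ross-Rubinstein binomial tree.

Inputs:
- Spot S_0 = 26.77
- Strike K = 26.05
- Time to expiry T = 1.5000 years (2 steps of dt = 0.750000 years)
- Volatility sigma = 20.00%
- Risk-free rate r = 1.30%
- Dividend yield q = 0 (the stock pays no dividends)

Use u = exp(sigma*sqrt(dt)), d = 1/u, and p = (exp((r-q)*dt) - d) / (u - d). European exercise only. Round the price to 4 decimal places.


dt = T/N = 0.750000
u = exp(sigma*sqrt(dt)) = 1.189110; d = 1/u = 0.840965
p = (exp((r-q)*dt) - d) / (u - d) = 0.484949
Discount per step: exp(-r*dt) = 0.990297
Stock lattice S(k, i) with i counting down-moves:
  k=0: S(0,0) = 26.7700
  k=1: S(1,0) = 31.8325; S(1,1) = 22.5126
  k=2: S(2,0) = 37.8523; S(2,1) = 26.7700; S(2,2) = 18.9323
Terminal payoffs V(N, i) = max(S_T - K, 0):
  V(2,0) = 11.802310; V(2,1) = 0.720000; V(2,2) = 0.000000
Backward induction: V(k, i) = exp(-r*dt) * [p * V(k+1, i) + (1-p) * V(k+1, i+1)].
  V(1,0) = exp(-r*dt) * [p*11.802310 + (1-p)*0.720000] = 6.035227
  V(1,1) = exp(-r*dt) * [p*0.720000 + (1-p)*0.000000] = 0.345776
  V(0,0) = exp(-r*dt) * [p*6.035227 + (1-p)*0.345776] = 3.074745

Answer: Price = V(0,0) = 3.0747


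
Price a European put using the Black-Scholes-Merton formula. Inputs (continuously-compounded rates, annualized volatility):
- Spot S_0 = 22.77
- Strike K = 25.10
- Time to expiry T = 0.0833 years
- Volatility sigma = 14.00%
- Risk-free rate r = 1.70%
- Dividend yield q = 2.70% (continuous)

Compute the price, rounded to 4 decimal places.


d1 = (ln(S/K) + (r - q + 0.5*sigma^2) * T) / (sigma * sqrt(T)) = -2.41151257
d2 = d1 - sigma * sqrt(T) = -2.45191900
exp(-rT) = 0.99858490; exp(-qT) = 0.99775343
P = K * exp(-rT) * N(-d2) - S_0 * exp(-qT) * N(-d1)
N(-d1) = 0.99205675; N(-d2) = 0.99289517
P = 25.1000 * 0.99858490 * 0.99289517 - 22.7700 * 0.99775343 * 0.99205675 = 2.3480

Answer: Price = 2.3480


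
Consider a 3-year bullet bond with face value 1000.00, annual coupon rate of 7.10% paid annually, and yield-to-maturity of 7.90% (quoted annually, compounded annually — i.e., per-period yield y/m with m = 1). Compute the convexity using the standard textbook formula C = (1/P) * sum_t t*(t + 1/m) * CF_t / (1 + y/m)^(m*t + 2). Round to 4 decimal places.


Answer: Convexity = 9.4091

Derivation:
Coupon per period c = face * coupon_rate / m = 71.000000
Periods per year m = 1; per-period yield y/m = 0.079000
Number of cashflows N = 3
Cashflows (t years, CF_t, discount factor 1/(1+y/m)^(m*t), PV):
  t = 1.0000: CF_t = 71.000000, DF = 0.926784, PV = 65.801668
  t = 2.0000: CF_t = 71.000000, DF = 0.858929, PV = 60.983937
  t = 3.0000: CF_t = 1071.000000, DF = 0.796041, PV = 852.560361
Price P = sum_t PV_t = 979.345967
Convexity numerator sum_t t*(t + 1/m) * CF_t / (1+y/m)^(m*t + 2):
  t = 1.0000: term = 113.037882
  t = 2.0000: term = 314.285121
  t = 3.0000: term = 8787.462677
Convexity = (1/P) * sum = 9214.785680 / 979.345967 = 9.409122


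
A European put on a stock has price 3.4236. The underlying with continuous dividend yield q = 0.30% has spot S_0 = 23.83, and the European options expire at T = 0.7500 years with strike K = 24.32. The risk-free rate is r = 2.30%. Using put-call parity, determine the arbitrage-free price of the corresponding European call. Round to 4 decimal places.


Put-call parity: C - P = S_0 * exp(-qT) - K * exp(-rT).
S_0 * exp(-qT) = 23.8300 * 0.99775253 = 23.77644277
K * exp(-rT) = 24.3200 * 0.98289793 = 23.90407764
C = P + S*exp(-qT) - K*exp(-rT)
C = 3.4236 + 23.77644277 - 23.90407764 = 3.2960

Answer: Call price = 3.2960


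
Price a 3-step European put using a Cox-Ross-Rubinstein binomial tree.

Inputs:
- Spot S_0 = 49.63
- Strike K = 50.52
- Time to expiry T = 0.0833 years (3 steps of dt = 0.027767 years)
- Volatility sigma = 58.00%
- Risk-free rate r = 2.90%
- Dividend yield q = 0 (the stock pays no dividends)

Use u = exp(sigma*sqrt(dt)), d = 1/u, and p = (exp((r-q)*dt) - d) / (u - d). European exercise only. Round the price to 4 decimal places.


dt = T/N = 0.027767
u = exp(sigma*sqrt(dt)) = 1.101472; d = 1/u = 0.907876
p = (exp((r-q)*dt) - d) / (u - d) = 0.480018
Discount per step: exp(-r*dt) = 0.999195
Stock lattice S(k, i) with i counting down-moves:
  k=0: S(0,0) = 49.6300
  k=1: S(1,0) = 54.6660; S(1,1) = 45.0579
  k=2: S(2,0) = 60.2131; S(2,1) = 49.6300; S(2,2) = 40.9070
  k=3: S(3,0) = 66.3230; S(3,1) = 54.6660; S(3,2) = 45.0579; S(3,3) = 37.1385
Terminal payoffs V(N, i) = max(K - S_T, 0):
  V(3,0) = 0.000000; V(3,1) = 0.000000; V(3,2) = 5.462108; V(3,3) = 13.381525
Backward induction: V(k, i) = exp(-r*dt) * [p * V(k+1, i) + (1-p) * V(k+1, i+1)].
  V(2,0) = exp(-r*dt) * [p*0.000000 + (1-p)*0.000000] = 0.000000
  V(2,1) = exp(-r*dt) * [p*0.000000 + (1-p)*5.462108] = 2.837912
  V(2,2) = exp(-r*dt) * [p*5.462108 + (1-p)*13.381525] = 9.572351
  V(1,0) = exp(-r*dt) * [p*0.000000 + (1-p)*2.837912] = 1.474475
  V(1,1) = exp(-r*dt) * [p*2.837912 + (1-p)*9.572351] = 6.334596
  V(0,0) = exp(-r*dt) * [p*1.474475 + (1-p)*6.334596] = 3.998430

Answer: Price = V(0,0) = 3.9984


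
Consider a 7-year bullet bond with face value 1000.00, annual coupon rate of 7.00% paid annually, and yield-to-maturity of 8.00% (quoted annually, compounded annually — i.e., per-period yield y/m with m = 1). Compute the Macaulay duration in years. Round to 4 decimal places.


Coupon per period c = face * coupon_rate / m = 70.000000
Periods per year m = 1; per-period yield y/m = 0.080000
Number of cashflows N = 7
Cashflows (t years, CF_t, discount factor 1/(1+y/m)^(m*t), PV):
  t = 1.0000: CF_t = 70.000000, DF = 0.925926, PV = 64.814815
  t = 2.0000: CF_t = 70.000000, DF = 0.857339, PV = 60.013717
  t = 3.0000: CF_t = 70.000000, DF = 0.793832, PV = 55.568257
  t = 4.0000: CF_t = 70.000000, DF = 0.735030, PV = 51.452090
  t = 5.0000: CF_t = 70.000000, DF = 0.680583, PV = 47.640824
  t = 6.0000: CF_t = 70.000000, DF = 0.630170, PV = 44.111874
  t = 7.0000: CF_t = 1070.000000, DF = 0.583490, PV = 624.334723
Price P = sum_t PV_t = 947.936299
Macaulay numerator sum_t t * PV_t:
  t * PV_t at t = 1.0000: 64.814815
  t * PV_t at t = 2.0000: 120.027435
  t * PV_t at t = 3.0000: 166.704771
  t * PV_t at t = 4.0000: 205.808359
  t * PV_t at t = 5.0000: 238.204119
  t * PV_t at t = 6.0000: 264.671243
  t * PV_t at t = 7.0000: 4370.343061
Macaulay duration D = (sum_t t * PV_t) / P = 5430.573802 / 947.936299 = 5.728838

Answer: Macaulay duration = 5.7288 years


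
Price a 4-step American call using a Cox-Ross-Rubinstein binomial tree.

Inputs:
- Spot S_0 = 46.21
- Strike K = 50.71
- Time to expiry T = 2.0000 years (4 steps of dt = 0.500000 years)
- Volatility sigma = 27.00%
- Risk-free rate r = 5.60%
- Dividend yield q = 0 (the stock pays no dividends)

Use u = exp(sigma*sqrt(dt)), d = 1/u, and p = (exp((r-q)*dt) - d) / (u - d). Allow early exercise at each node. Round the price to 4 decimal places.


Answer: Price = V(0,0) = 7.5205

Derivation:
dt = T/N = 0.500000
u = exp(sigma*sqrt(dt)) = 1.210361; d = 1/u = 0.826200
p = (exp((r-q)*dt) - d) / (u - d) = 0.526331
Discount per step: exp(-r*dt) = 0.972388
Stock lattice S(k, i) with i counting down-moves:
  k=0: S(0,0) = 46.2100
  k=1: S(1,0) = 55.9308; S(1,1) = 38.1787
  k=2: S(2,0) = 67.6965; S(2,1) = 46.2100; S(2,2) = 31.5432
  k=3: S(3,0) = 81.9372; S(3,1) = 55.9308; S(3,2) = 38.1787; S(3,3) = 26.0610
  k=4: S(4,0) = 99.1736; S(4,1) = 67.6965; S(4,2) = 46.2100; S(4,3) = 31.5432; S(4,4) = 21.5316
Terminal payoffs V(N, i) = max(S_T - K, 0):
  V(4,0) = 48.463570; V(4,1) = 16.986460; V(4,2) = 0.000000; V(4,3) = 0.000000; V(4,4) = 0.000000
Backward induction: V(k, i) = exp(-r*dt) * [p * V(k+1, i) + (1-p) * V(k+1, i+1)]; then take max(V_cont, immediate exercise) for American.
  V(3,0) = exp(-r*dt) * [p*48.463570 + (1-p)*16.986460] = 32.627355; exercise = 31.227169; V(3,0) = max -> 32.627355
  V(3,1) = exp(-r*dt) * [p*16.986460 + (1-p)*0.000000] = 8.693634; exercise = 5.220791; V(3,1) = max -> 8.693634
  V(3,2) = exp(-r*dt) * [p*0.000000 + (1-p)*0.000000] = 0.000000; exercise = 0.000000; V(3,2) = max -> 0.000000
  V(3,3) = exp(-r*dt) * [p*0.000000 + (1-p)*0.000000] = 0.000000; exercise = 0.000000; V(3,3) = max -> 0.000000
  V(2,0) = exp(-r*dt) * [p*32.627355 + (1-p)*8.693634] = 20.702816; exercise = 16.986460; V(2,0) = max -> 20.702816
  V(2,1) = exp(-r*dt) * [p*8.693634 + (1-p)*0.000000] = 4.449384; exercise = 0.000000; V(2,1) = max -> 4.449384
  V(2,2) = exp(-r*dt) * [p*0.000000 + (1-p)*0.000000] = 0.000000; exercise = 0.000000; V(2,2) = max -> 0.000000
  V(1,0) = exp(-r*dt) * [p*20.702816 + (1-p)*4.449384] = 12.645002; exercise = 5.220791; V(1,0) = max -> 12.645002
  V(1,1) = exp(-r*dt) * [p*4.449384 + (1-p)*0.000000] = 2.277185; exercise = 0.000000; V(1,1) = max -> 2.277185
  V(0,0) = exp(-r*dt) * [p*12.645002 + (1-p)*2.277185] = 7.520535; exercise = 0.000000; V(0,0) = max -> 7.520535


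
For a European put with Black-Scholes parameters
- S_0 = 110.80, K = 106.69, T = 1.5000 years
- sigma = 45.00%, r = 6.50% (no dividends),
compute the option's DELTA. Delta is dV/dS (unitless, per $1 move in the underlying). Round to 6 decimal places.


Answer: Delta = -0.301163

Derivation:
d1 = 0.5210597059; d2 = -0.0300754862
phi(d1) = 0.3483003343; exp(-qT) = 1.0000000000; exp(-rT) = 0.9071023416
N(-d1) = 0.3011625898
Delta = -exp(-qT) * N(-d1) = -1.0000000000 * 0.3011625898 = -0.301163


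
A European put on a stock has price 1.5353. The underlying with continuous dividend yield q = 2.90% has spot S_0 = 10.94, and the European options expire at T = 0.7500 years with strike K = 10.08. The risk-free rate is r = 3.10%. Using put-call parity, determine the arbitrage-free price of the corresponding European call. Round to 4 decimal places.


Answer: Call price = 2.3916

Derivation:
Put-call parity: C - P = S_0 * exp(-qT) - K * exp(-rT).
S_0 * exp(-qT) = 10.9400 * 0.97848483 = 10.70462399
K * exp(-rT) = 10.0800 * 0.97701820 = 9.84834344
C = P + S*exp(-qT) - K*exp(-rT)
C = 1.5353 + 10.70462399 - 9.84834344 = 2.3916


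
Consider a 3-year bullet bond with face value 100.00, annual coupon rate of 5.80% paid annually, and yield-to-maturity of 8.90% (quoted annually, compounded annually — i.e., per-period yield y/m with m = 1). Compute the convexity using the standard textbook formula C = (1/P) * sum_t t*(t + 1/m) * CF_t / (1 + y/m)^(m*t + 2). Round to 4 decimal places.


Coupon per period c = face * coupon_rate / m = 5.800000
Periods per year m = 1; per-period yield y/m = 0.089000
Number of cashflows N = 3
Cashflows (t years, CF_t, discount factor 1/(1+y/m)^(m*t), PV):
  t = 1.0000: CF_t = 5.800000, DF = 0.918274, PV = 5.325987
  t = 2.0000: CF_t = 5.800000, DF = 0.843226, PV = 4.890714
  t = 3.0000: CF_t = 105.800000, DF = 0.774313, PV = 81.922280
Price P = sum_t PV_t = 92.138980
Convexity numerator sum_t t*(t + 1/m) * CF_t / (1+y/m)^(m*t + 2):
  t = 1.0000: term = 8.982027
  t = 2.0000: term = 24.743876
  t = 3.0000: term = 828.948433
Convexity = (1/P) * sum = 862.674336 / 92.138980 = 9.362751

Answer: Convexity = 9.3628


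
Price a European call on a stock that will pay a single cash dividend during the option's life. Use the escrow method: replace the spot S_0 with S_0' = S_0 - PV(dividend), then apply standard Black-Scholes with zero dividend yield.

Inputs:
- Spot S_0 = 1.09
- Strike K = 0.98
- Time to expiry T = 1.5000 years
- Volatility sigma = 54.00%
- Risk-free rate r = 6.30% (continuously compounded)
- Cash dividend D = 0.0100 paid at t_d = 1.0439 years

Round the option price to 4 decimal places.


Answer: Price = 0.3603

Derivation:
PV(D) = D * exp(-r * t_d) = 0.0100 * 0.93635023 = 0.00936350
S_0' = S_0 - PV(D) = 1.0900 - 0.00936350 = 1.08063650
d1 = (ln(S_0'/K) + (r + sigma^2/2)*T) / (sigma*sqrt(T)) = 0.62137344
d2 = d1 - sigma*sqrt(T) = -0.03998879
exp(-rT) = 0.90982773
N(d1) = 0.73282303; N(d2) = 0.48405103
C = S_0' * N(d1) - K * exp(-rT) * N(d2) = 1.08063650 * 0.73282303 - 0.9800 * 0.90982773 * 0.48405103 = 0.3603


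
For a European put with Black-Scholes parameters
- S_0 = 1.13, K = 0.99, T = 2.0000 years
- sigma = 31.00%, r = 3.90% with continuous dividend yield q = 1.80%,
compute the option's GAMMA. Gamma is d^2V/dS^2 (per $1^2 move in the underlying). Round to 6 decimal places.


d1 = 0.6167065290; d2 = 0.1783003247
phi(d1) = 0.3298550364; exp(-qT) = 0.9646402935; exp(-rT) = 0.9249644265
Gamma = exp(-qT) * phi(d1) / (S * sigma * sqrt(T)) = 0.9646402935 * 0.3298550364 / (1.1300 * 0.3100 * 1.4142135624) = 0.642293

Answer: Gamma = 0.642293


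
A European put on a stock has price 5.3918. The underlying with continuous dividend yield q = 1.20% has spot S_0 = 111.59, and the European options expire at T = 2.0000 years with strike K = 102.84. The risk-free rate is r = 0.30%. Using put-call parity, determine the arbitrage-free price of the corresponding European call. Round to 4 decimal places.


Answer: Call price = 12.1107

Derivation:
Put-call parity: C - P = S_0 * exp(-qT) - K * exp(-rT).
S_0 * exp(-qT) = 111.5900 * 0.97628571 = 108.94372235
K * exp(-rT) = 102.8400 * 0.99401796 = 102.22480742
C = P + S*exp(-qT) - K*exp(-rT)
C = 5.3918 + 108.94372235 - 102.22480742 = 12.1107


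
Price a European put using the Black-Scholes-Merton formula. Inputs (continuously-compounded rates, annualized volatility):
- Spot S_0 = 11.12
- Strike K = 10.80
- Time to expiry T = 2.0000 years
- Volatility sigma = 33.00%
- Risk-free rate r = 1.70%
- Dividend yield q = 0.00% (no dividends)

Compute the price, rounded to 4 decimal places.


Answer: Price = 1.6662

Derivation:
d1 = (ln(S/K) + (r - q + 0.5*sigma^2) * T) / (sigma * sqrt(T)) = 0.36876509
d2 = d1 - sigma * sqrt(T) = -0.09792539
exp(-rT) = 0.96657150; exp(-qT) = 1.00000000
P = K * exp(-rT) * N(-d2) - S_0 * exp(-qT) * N(-d1)
N(-d1) = 0.35615141; N(-d2) = 0.53900423
P = 10.8000 * 0.96657150 * 0.53900423 - 11.1200 * 1.00000000 * 0.35615141 = 1.6662


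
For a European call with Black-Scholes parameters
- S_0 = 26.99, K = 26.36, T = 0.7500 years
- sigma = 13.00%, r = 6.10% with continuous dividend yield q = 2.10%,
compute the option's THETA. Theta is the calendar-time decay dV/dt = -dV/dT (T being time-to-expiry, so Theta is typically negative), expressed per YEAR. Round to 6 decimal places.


d1 = 0.5325498193; d2 = 0.4199665168
phi(d1) = 0.3461984241; exp(-qT) = 0.9843733826; exp(-rT) = 0.9552807525
Theta = -S*exp(-qT)*phi(d1)*sigma/(2*sqrt(T)) - r*K*exp(-rT)*N(d2) + q*S*exp(-qT)*N(d1)
N(d1) = 0.7028273767; N(d2) = 0.6627450429; sqrt(T) = 0.8660254038
Term 1 = -26.9900 * 0.9843733826 * 0.3461984241 * 0.1300 / (2 * 0.8660254038) = -0.6903519533
Term 2 = -0.0610 * 26.3600 * 0.9552807525 * 0.6627450429 = -1.0180116696
Term 3 = 0.0210 * 26.9900 * 0.9843733826 * 0.7028273767 = 0.3921305794
Theta = -0.6903519533 + (-1.0180116696) + (0.3921305794) = -1.316233

Answer: Theta = -1.316233


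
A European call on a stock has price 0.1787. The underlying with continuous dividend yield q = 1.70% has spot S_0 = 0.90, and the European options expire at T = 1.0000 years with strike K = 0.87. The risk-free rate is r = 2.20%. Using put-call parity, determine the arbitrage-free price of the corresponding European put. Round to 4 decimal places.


Put-call parity: C - P = S_0 * exp(-qT) - K * exp(-rT).
S_0 * exp(-qT) = 0.9000 * 0.98314368 = 0.88482932
K * exp(-rT) = 0.8700 * 0.97824024 = 0.85106900
P = C - S*exp(-qT) + K*exp(-rT)
P = 0.1787 - 0.88482932 + 0.85106900 = 0.1449

Answer: Put price = 0.1449


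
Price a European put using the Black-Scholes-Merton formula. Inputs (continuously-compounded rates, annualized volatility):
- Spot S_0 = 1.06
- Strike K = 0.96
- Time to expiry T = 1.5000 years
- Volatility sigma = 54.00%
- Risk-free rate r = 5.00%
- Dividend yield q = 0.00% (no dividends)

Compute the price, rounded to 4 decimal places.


d1 = (ln(S/K) + (r - q + 0.5*sigma^2) * T) / (sigma * sqrt(T)) = 0.59391191
d2 = d1 - sigma * sqrt(T) = -0.06745032
exp(-rT) = 0.92774349; exp(-qT) = 1.00000000
P = K * exp(-rT) * N(-d2) - S_0 * exp(-qT) * N(-d1)
N(-d1) = 0.27628552; N(-d2) = 0.52688840
P = 0.9600 * 0.92774349 * 0.52688840 - 1.0600 * 1.00000000 * 0.27628552 = 0.1764

Answer: Price = 0.1764


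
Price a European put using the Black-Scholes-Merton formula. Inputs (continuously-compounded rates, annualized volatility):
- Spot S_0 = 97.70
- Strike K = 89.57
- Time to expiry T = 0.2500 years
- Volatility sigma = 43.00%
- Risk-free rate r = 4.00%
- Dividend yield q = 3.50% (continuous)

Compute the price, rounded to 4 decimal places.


Answer: Price = 4.5112

Derivation:
d1 = (ln(S/K) + (r - q + 0.5*sigma^2) * T) / (sigma * sqrt(T)) = 0.51741217
d2 = d1 - sigma * sqrt(T) = 0.30241217
exp(-rT) = 0.99004983; exp(-qT) = 0.99128817
P = K * exp(-rT) * N(-d2) - S_0 * exp(-qT) * N(-d1)
N(-d1) = 0.30243423; N(-d2) = 0.38116894
P = 89.5700 * 0.99004983 * 0.38116894 - 97.7000 * 0.99128817 * 0.30243423 = 4.5112


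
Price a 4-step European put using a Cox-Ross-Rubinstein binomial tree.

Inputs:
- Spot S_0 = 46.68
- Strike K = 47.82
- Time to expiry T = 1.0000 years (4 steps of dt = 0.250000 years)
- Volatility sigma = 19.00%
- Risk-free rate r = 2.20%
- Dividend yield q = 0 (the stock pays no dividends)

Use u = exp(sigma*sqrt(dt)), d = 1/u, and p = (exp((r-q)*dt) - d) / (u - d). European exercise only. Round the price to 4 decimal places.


Answer: Price = V(0,0) = 3.5568

Derivation:
dt = T/N = 0.250000
u = exp(sigma*sqrt(dt)) = 1.099659; d = 1/u = 0.909373
p = (exp((r-q)*dt) - d) / (u - d) = 0.505251
Discount per step: exp(-r*dt) = 0.994515
Stock lattice S(k, i) with i counting down-moves:
  k=0: S(0,0) = 46.6800
  k=1: S(1,0) = 51.3321; S(1,1) = 42.4495
  k=2: S(2,0) = 56.4478; S(2,1) = 46.6800; S(2,2) = 38.6025
  k=3: S(3,0) = 62.0733; S(3,1) = 51.3321; S(3,2) = 42.4495; S(3,3) = 35.1040
  k=4: S(4,0) = 68.2594; S(4,1) = 56.4478; S(4,2) = 46.6800; S(4,3) = 38.6025; S(4,4) = 31.9227
Terminal payoffs V(N, i) = max(K - S_T, 0):
  V(4,0) = 0.000000; V(4,1) = 0.000000; V(4,2) = 1.140000; V(4,3) = 9.217548; V(4,4) = 15.897349
Backward induction: V(k, i) = exp(-r*dt) * [p * V(k+1, i) + (1-p) * V(k+1, i+1)].
  V(3,0) = exp(-r*dt) * [p*0.000000 + (1-p)*0.000000] = 0.000000
  V(3,1) = exp(-r*dt) * [p*0.000000 + (1-p)*1.140000] = 0.560920
  V(3,2) = exp(-r*dt) * [p*1.140000 + (1-p)*9.217548] = 5.108183
  V(3,3) = exp(-r*dt) * [p*9.217548 + (1-p)*15.897349] = 12.453687
  V(2,0) = exp(-r*dt) * [p*0.000000 + (1-p)*0.560920] = 0.275992
  V(2,1) = exp(-r*dt) * [p*0.560920 + (1-p)*5.108183] = 2.795256
  V(2,2) = exp(-r*dt) * [p*5.108183 + (1-p)*12.453687] = 8.694410
  V(1,0) = exp(-r*dt) * [p*0.275992 + (1-p)*2.795256] = 1.514044
  V(1,1) = exp(-r*dt) * [p*2.795256 + (1-p)*8.694410] = 5.682515
  V(0,0) = exp(-r*dt) * [p*1.514044 + (1-p)*5.682515] = 3.556773


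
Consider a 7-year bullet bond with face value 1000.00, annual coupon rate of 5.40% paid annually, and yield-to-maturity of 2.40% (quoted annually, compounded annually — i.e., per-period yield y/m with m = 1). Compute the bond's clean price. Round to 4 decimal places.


Coupon per period c = face * coupon_rate / m = 54.000000
Periods per year m = 1; per-period yield y/m = 0.024000
Number of cashflows N = 7
Cashflows (t years, CF_t, discount factor 1/(1+y/m)^(m*t), PV):
  t = 1.0000: CF_t = 54.000000, DF = 0.976562, PV = 52.734375
  t = 2.0000: CF_t = 54.000000, DF = 0.953674, PV = 51.498413
  t = 3.0000: CF_t = 54.000000, DF = 0.931323, PV = 50.291419
  t = 4.0000: CF_t = 54.000000, DF = 0.909495, PV = 49.112714
  t = 5.0000: CF_t = 54.000000, DF = 0.888178, PV = 47.961635
  t = 6.0000: CF_t = 54.000000, DF = 0.867362, PV = 46.837534
  t = 7.0000: CF_t = 1054.000000, DF = 0.847033, PV = 892.772726
Price P = sum_t PV_t = 1191.208816

Answer: Price = 1191.2088


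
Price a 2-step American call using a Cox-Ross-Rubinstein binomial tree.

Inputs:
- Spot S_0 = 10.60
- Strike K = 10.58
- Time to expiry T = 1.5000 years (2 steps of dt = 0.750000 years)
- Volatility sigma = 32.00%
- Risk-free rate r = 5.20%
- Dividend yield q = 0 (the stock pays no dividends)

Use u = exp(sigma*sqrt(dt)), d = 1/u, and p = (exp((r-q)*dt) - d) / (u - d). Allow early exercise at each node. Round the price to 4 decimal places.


dt = T/N = 0.750000
u = exp(sigma*sqrt(dt)) = 1.319335; d = 1/u = 0.757957
p = (exp((r-q)*dt) - d) / (u - d) = 0.502002
Discount per step: exp(-r*dt) = 0.961751
Stock lattice S(k, i) with i counting down-moves:
  k=0: S(0,0) = 10.6000
  k=1: S(1,0) = 13.9850; S(1,1) = 8.0343
  k=2: S(2,0) = 18.4508; S(2,1) = 10.6000; S(2,2) = 6.0897
Terminal payoffs V(N, i) = max(S_T - K, 0):
  V(2,0) = 7.870847; V(2,1) = 0.020000; V(2,2) = 0.000000
Backward induction: V(k, i) = exp(-r*dt) * [p * V(k+1, i) + (1-p) * V(k+1, i+1)]; then take max(V_cont, immediate exercise) for American.
  V(1,0) = exp(-r*dt) * [p*7.870847 + (1-p)*0.020000] = 3.809633; exercise = 3.404955; V(1,0) = max -> 3.809633
  V(1,1) = exp(-r*dt) * [p*0.020000 + (1-p)*0.000000] = 0.009656; exercise = 0.000000; V(1,1) = max -> 0.009656
  V(0,0) = exp(-r*dt) * [p*3.809633 + (1-p)*0.009656] = 1.843920; exercise = 0.020000; V(0,0) = max -> 1.843920

Answer: Price = V(0,0) = 1.8439
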